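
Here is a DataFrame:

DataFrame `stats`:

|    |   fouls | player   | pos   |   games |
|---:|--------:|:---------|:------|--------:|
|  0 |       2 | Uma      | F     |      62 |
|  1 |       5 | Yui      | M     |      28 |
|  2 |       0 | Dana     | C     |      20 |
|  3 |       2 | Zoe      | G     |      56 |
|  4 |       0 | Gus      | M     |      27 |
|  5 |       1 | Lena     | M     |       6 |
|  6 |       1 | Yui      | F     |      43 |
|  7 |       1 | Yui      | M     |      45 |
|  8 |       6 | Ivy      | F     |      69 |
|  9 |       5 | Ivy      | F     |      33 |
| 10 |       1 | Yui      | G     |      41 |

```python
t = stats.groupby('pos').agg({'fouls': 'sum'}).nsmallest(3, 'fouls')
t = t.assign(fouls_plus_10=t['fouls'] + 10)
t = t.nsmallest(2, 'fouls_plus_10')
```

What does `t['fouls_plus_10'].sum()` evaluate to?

23

group by pos, sum of fouls:
     fouls
pos       
C        0
F       14
G        3
M        7
take 3 rows with smallest fouls:
     fouls
pos       
C        0
G        3
M        7
add column fouls_plus_10 = t['fouls'] + 10:
     fouls  fouls_plus_10
pos                      
C        0             10
G        3             13
M        7             17
take 2 rows with smallest fouls_plus_10:
     fouls  fouls_plus_10
pos                      
C        0             10
G        3             13
Then the sum of column 'fouls_plus_10': 23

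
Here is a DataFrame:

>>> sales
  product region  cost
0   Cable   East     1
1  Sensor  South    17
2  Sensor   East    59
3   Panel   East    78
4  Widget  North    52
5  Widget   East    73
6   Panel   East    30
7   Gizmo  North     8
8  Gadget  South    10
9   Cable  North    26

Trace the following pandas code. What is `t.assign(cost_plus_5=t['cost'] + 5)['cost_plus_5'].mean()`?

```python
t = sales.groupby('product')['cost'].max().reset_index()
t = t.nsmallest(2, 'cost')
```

14.0

group by product, max of cost:
product
Cable     26
Gadget    10
Gizmo      8
Panel     78
Sensor    59
Widget    73
Name: cost, dtype: int64
reset_index():
  product  cost
0   Cable    26
1  Gadget    10
2   Gizmo     8
3   Panel    78
4  Sensor    59
5  Widget    73
take 2 rows with smallest cost:
  product  cost
2   Gizmo     8
1  Gadget    10
add column cost_plus_5 = t['cost'] + 5:
  product  cost  cost_plus_5
2   Gizmo     8           13
1  Gadget    10           15
So mean() = 14.0.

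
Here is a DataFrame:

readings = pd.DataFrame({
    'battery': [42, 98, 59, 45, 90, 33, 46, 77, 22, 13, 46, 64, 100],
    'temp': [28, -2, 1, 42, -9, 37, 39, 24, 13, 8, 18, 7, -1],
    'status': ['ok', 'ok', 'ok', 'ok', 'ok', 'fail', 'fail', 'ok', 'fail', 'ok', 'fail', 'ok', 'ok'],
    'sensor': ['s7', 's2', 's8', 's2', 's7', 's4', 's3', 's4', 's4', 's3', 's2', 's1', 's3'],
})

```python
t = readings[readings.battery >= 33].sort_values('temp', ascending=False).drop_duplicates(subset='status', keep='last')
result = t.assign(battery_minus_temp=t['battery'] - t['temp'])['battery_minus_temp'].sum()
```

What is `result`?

filter rows where battery >= 33:
    battery  temp status sensor
0        42    28     ok     s7
1        98    -2     ok     s2
2        59     1     ok     s8
3        45    42     ok     s2
4        90    -9     ok     s7
5        33    37   fail     s4
6        46    39   fail     s3
7        77    24     ok     s4
10       46    18   fail     s2
11       64     7     ok     s1
12      100    -1     ok     s3
sort by temp descending:
    battery  temp status sensor
3        45    42     ok     s2
6        46    39   fail     s3
5        33    37   fail     s4
0        42    28     ok     s7
7        77    24     ok     s4
10       46    18   fail     s2
11       64     7     ok     s1
2        59     1     ok     s8
12      100    -1     ok     s3
1        98    -2     ok     s2
4        90    -9     ok     s7
drop duplicate status (keep=last):
    battery  temp status sensor
10       46    18   fail     s2
4        90    -9     ok     s7
add column battery_minus_temp = t['battery'] - t['temp']:
    battery  temp status sensor  battery_minus_temp
10       46    18   fail     s2                  28
4        90    -9     ok     s7                  99
sum of column 'battery_minus_temp' → 127

127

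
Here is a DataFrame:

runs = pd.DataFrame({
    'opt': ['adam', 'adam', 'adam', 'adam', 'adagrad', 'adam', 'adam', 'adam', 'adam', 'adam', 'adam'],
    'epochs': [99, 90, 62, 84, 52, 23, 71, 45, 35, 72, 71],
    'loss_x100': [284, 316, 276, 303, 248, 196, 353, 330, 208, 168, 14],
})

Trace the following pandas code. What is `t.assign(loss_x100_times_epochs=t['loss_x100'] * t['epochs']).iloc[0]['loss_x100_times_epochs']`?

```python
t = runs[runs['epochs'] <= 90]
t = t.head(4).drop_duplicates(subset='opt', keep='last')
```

filter rows where epochs <= 90:
        opt  epochs  loss_x100
1      adam      90        316
2      adam      62        276
3      adam      84        303
4   adagrad      52        248
5      adam      23        196
6      adam      71        353
7      adam      45        330
8      adam      35        208
9      adam      72        168
10     adam      71         14
take first 4 rows:
       opt  epochs  loss_x100
1     adam      90        316
2     adam      62        276
3     adam      84        303
4  adagrad      52        248
drop duplicate opt (keep=last):
       opt  epochs  loss_x100
3     adam      84        303
4  adagrad      52        248
add column loss_x100_times_epochs = t['loss_x100'] * t['epochs']:
       opt  epochs  loss_x100  loss_x100_times_epochs
3     adam      84        303                   25452
4  adagrad      52        248                   12896
value at position 0, column 'loss_x100_times_epochs' → 25452

25452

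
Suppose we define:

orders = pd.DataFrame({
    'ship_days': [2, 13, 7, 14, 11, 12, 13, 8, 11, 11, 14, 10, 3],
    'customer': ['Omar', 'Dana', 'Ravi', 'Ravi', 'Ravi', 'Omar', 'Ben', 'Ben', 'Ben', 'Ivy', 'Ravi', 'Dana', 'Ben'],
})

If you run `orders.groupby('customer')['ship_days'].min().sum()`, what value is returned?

33

group by customer, min of ship_days:
customer
Ben      3
Dana    10
Ivy     11
Omar     2
Ravi     7
Name: ship_days, dtype: int64
Finally, sum of the resulting series = 33.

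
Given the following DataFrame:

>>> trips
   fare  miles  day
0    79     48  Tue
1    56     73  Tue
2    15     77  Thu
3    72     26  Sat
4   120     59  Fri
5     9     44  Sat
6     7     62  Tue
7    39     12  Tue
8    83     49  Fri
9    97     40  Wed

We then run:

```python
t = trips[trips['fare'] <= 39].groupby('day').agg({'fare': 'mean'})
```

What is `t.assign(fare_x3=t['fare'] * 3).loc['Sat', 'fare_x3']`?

27.0

filter rows where fare <= 39:
   fare  miles  day
2    15     77  Thu
5     9     44  Sat
6     7     62  Tue
7    39     12  Tue
group by day, mean of fare:
     fare
day      
Sat   9.0
Thu  15.0
Tue  23.0
add column fare_x3 = t['fare'] * 3:
     fare  fare_x3
day               
Sat   9.0     27.0
Thu  15.0     45.0
Tue  23.0     69.0
Finally, value at row 'Sat', column 'fare_x3' = 27.0.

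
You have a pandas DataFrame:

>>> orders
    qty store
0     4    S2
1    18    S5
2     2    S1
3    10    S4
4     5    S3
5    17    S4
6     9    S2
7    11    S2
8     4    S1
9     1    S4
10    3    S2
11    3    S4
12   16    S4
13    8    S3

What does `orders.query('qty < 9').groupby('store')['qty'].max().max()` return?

8

filter rows where qty < 9:
    qty store
0     4    S2
2     2    S1
4     5    S3
8     4    S1
9     1    S4
10    3    S2
11    3    S4
13    8    S3
group by store, max of qty:
store
S1    4
S2    4
S3    8
S4    3
Name: qty, dtype: int64
So max() = 8.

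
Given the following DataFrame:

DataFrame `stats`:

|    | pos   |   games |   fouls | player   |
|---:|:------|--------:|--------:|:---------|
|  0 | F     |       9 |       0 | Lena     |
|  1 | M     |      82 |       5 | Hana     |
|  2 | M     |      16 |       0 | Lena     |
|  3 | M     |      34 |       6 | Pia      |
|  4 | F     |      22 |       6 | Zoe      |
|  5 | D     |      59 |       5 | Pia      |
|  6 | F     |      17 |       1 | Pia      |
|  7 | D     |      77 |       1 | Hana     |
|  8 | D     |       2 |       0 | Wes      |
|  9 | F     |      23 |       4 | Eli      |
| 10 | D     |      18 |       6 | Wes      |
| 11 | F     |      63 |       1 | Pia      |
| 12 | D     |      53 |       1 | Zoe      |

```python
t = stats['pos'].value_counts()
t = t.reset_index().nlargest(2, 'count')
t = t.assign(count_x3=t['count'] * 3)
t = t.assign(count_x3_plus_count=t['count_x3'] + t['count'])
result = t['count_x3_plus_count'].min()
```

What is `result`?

20

value_counts of pos:
pos
F    5
D    5
M    3
Name: count, dtype: int64
reset_index():
  pos  count
0   F      5
1   D      5
2   M      3
take 2 rows with largest count:
  pos  count
0   F      5
1   D      5
add column count_x3 = t['count'] * 3:
  pos  count  count_x3
0   F      5        15
1   D      5        15
add column count_x3_plus_count = t['count_x3'] + t['count']:
  pos  count  count_x3  count_x3_plus_count
0   F      5        15                   20
1   D      5        15                   20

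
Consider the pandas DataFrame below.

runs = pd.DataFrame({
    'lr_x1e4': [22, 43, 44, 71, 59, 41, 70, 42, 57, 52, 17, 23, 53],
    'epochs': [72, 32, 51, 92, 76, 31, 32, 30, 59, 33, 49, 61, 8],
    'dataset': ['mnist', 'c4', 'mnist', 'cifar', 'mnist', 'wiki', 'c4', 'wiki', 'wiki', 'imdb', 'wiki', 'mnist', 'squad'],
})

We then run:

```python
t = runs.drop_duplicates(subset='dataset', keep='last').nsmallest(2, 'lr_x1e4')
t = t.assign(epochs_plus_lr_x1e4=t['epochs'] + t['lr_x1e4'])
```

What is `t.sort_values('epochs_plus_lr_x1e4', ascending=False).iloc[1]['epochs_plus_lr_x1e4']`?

66

drop duplicate dataset (keep=last):
    lr_x1e4  epochs dataset
3        71      92   cifar
6        70      32      c4
9        52      33    imdb
10       17      49    wiki
11       23      61   mnist
12       53       8   squad
take 2 rows with smallest lr_x1e4:
    lr_x1e4  epochs dataset
10       17      49    wiki
11       23      61   mnist
add column epochs_plus_lr_x1e4 = t['epochs'] + t['lr_x1e4']:
    lr_x1e4  epochs dataset  epochs_plus_lr_x1e4
10       17      49    wiki                   66
11       23      61   mnist                   84
sort by epochs_plus_lr_x1e4 descending:
    lr_x1e4  epochs dataset  epochs_plus_lr_x1e4
11       23      61   mnist                   84
10       17      49    wiki                   66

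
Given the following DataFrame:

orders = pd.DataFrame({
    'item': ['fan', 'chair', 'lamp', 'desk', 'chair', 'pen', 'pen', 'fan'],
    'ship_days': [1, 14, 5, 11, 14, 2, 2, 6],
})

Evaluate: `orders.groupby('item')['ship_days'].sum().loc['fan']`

7

group by item, sum of ship_days:
item
chair    28
desk     11
fan       7
lamp      5
pen       4
Name: ship_days, dtype: int64
Hence 7.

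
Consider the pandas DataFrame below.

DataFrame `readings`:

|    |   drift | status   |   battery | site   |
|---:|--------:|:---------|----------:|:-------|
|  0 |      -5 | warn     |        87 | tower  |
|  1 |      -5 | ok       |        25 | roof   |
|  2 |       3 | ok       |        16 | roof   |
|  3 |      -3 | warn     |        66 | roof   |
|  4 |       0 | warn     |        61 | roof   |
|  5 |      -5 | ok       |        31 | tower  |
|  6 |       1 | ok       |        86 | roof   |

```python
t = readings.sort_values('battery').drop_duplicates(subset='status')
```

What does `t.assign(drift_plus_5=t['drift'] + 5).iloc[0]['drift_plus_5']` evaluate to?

sort by battery:
   drift status  battery   site
2      3     ok       16   roof
1     -5     ok       25   roof
5     -5     ok       31  tower
4      0   warn       61   roof
3     -3   warn       66   roof
6      1     ok       86   roof
0     -5   warn       87  tower
drop duplicate status (keep=first):
   drift status  battery  site
2      3     ok       16  roof
4      0   warn       61  roof
add column drift_plus_5 = t['drift'] + 5:
   drift status  battery  site  drift_plus_5
2      3     ok       16  roof             8
4      0   warn       61  roof             5
Reading off the value at position 0, column 'drift_plus_5', we get 8.

8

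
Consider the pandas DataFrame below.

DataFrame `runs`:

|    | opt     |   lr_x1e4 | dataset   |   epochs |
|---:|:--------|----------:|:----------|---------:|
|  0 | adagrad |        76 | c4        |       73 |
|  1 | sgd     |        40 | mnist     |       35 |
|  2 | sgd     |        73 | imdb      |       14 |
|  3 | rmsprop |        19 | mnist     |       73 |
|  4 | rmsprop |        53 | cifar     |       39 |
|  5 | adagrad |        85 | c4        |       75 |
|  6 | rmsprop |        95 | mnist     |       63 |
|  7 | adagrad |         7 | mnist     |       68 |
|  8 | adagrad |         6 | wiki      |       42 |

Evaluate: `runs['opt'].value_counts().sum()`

value_counts of opt:
opt
adagrad    4
rmsprop    3
sgd        2
Name: count, dtype: int64
Then the sum of the resulting series: 9

9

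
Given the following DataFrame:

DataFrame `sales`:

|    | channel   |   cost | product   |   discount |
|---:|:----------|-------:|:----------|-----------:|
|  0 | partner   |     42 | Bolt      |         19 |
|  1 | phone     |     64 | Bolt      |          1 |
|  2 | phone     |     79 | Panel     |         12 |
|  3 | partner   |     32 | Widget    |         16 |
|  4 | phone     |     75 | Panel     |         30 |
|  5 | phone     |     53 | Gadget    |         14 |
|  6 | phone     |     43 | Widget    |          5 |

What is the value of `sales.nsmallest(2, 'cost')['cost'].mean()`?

take 2 rows with smallest cost:
   channel  cost product  discount
3  partner    32  Widget        16
0  partner    42    Bolt        19
So mean() = 37.0.

37.0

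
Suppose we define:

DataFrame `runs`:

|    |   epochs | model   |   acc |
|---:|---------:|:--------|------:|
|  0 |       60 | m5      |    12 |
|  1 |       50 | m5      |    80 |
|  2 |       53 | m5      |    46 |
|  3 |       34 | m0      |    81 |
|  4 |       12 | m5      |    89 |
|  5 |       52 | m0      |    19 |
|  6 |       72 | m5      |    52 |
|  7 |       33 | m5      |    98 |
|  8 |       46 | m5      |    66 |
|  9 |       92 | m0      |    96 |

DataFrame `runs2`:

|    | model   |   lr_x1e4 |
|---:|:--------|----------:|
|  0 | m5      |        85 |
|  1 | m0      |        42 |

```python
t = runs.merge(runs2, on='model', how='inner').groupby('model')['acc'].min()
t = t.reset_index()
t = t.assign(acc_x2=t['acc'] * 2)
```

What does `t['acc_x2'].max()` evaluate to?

merge on 'model' (how='inner') → 10 rows:
   epochs model  acc  lr_x1e4
0      60    m5   12       85
1      50    m5   80       85
2      53    m5   46       85
3      34    m0   81       42
4      12    m5   89       85
5      52    m0   19       42
6      72    m5   52       85
7      33    m5   98       85
8      46    m5   66       85
9      92    m0   96       42
group by model, min of acc:
model
m0    19
m5    12
Name: acc, dtype: int64
reset_index():
  model  acc
0    m0   19
1    m5   12
add column acc_x2 = t['acc'] * 2:
  model  acc  acc_x2
0    m0   19      38
1    m5   12      24
The max of column 'acc_x2' is 38.

38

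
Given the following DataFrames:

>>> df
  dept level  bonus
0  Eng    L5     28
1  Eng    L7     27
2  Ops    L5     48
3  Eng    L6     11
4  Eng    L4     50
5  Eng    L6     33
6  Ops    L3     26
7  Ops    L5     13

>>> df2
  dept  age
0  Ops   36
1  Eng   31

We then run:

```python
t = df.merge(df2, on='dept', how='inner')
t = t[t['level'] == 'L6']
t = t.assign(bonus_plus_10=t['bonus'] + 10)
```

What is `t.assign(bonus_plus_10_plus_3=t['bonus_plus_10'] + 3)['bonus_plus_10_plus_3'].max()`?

46

merge on 'dept' (how='inner') → 8 rows:
  dept level  bonus  age
0  Eng    L5     28   31
1  Eng    L7     27   31
2  Ops    L5     48   36
3  Eng    L6     11   31
4  Eng    L4     50   31
5  Eng    L6     33   31
6  Ops    L3     26   36
7  Ops    L5     13   36
filter rows where level == 'L6':
  dept level  bonus  age
3  Eng    L6     11   31
5  Eng    L6     33   31
add column bonus_plus_10 = t['bonus'] + 10:
  dept level  bonus  age  bonus_plus_10
3  Eng    L6     11   31             21
5  Eng    L6     33   31             43
add column bonus_plus_10_plus_3 = t['bonus_plus_10'] + 3:
  dept level  bonus  age  bonus_plus_10  bonus_plus_10_plus_3
3  Eng    L6     11   31             21                    24
5  Eng    L6     33   31             43                    46
max of column 'bonus_plus_10_plus_3' → 46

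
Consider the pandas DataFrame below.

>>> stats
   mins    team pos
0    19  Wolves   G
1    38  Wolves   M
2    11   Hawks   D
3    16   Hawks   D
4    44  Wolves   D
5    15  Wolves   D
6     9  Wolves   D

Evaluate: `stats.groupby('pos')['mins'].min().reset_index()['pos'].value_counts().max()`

1

group by pos, min of mins:
pos
D     9
G    19
M    38
Name: mins, dtype: int64
reset_index():
  pos  mins
0   D     9
1   G    19
2   M    38
value_counts of pos:
pos
D    1
G    1
M    1
Name: count, dtype: int64
The max of the resulting series is 1.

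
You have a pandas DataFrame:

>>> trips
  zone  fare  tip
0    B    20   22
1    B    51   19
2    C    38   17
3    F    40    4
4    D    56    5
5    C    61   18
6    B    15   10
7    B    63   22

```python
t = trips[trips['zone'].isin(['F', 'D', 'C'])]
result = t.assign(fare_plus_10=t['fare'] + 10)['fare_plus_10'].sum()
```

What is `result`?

filter rows where zone in ['F', 'D', 'C']:
  zone  fare  tip
2    C    38   17
3    F    40    4
4    D    56    5
5    C    61   18
add column fare_plus_10 = t['fare'] + 10:
  zone  fare  tip  fare_plus_10
2    C    38   17            48
3    F    40    4            50
4    D    56    5            66
5    C    61   18            71
Reading off the sum of column 'fare_plus_10', we get 235.

235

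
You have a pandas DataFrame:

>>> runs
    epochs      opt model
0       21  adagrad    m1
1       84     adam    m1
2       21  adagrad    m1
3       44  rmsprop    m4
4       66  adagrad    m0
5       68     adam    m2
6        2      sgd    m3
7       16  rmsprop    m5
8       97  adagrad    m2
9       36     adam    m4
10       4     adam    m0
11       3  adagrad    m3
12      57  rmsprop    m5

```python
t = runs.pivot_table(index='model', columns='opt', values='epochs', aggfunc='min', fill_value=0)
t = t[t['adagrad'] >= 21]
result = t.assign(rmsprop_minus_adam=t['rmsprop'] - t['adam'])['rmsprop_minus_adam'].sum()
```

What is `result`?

-156

pivot: rows=model, cols=opt, min(epochs):
opt    adagrad  adam  rmsprop  sgd
model                             
m0          66     4        0    0
m1          21    84        0    0
m2          97    68        0    0
m3           3     0        0    2
m4           0    36       44    0
m5           0     0       16    0
filter rows where adagrad >= 21:
opt    adagrad  adam  rmsprop  sgd
model                             
m0          66     4        0    0
m1          21    84        0    0
m2          97    68        0    0
add column rmsprop_minus_adam = t['rmsprop'] - t['adam']:
opt    adagrad  adam  rmsprop  sgd  rmsprop_minus_adam
model                                                 
m0          66     4        0    0                  -4
m1          21    84        0    0                 -84
m2          97    68        0    0                 -68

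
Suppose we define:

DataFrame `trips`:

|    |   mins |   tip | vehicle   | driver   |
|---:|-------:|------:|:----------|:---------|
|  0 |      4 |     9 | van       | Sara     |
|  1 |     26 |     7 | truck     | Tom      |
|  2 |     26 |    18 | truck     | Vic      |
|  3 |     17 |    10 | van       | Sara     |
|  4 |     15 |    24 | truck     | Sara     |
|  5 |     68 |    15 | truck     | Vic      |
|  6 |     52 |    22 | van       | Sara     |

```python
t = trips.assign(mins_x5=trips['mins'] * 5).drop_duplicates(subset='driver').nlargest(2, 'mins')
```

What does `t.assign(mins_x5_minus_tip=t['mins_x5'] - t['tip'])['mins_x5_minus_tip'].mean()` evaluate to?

117.5

add column mins_x5 = trips['mins'] * 5:
   mins  tip vehicle driver  mins_x5
0     4    9     van   Sara       20
1    26    7   truck    Tom      130
2    26   18   truck    Vic      130
3    17   10     van   Sara       85
4    15   24   truck   Sara       75
5    68   15   truck    Vic      340
6    52   22     van   Sara      260
drop duplicate driver (keep=first):
   mins  tip vehicle driver  mins_x5
0     4    9     van   Sara       20
1    26    7   truck    Tom      130
2    26   18   truck    Vic      130
take 2 rows with largest mins:
   mins  tip vehicle driver  mins_x5
1    26    7   truck    Tom      130
2    26   18   truck    Vic      130
add column mins_x5_minus_tip = t['mins_x5'] - t['tip']:
   mins  tip vehicle driver  mins_x5  mins_x5_minus_tip
1    26    7   truck    Tom      130                123
2    26   18   truck    Vic      130                112
mean of column 'mins_x5_minus_tip' → 117.5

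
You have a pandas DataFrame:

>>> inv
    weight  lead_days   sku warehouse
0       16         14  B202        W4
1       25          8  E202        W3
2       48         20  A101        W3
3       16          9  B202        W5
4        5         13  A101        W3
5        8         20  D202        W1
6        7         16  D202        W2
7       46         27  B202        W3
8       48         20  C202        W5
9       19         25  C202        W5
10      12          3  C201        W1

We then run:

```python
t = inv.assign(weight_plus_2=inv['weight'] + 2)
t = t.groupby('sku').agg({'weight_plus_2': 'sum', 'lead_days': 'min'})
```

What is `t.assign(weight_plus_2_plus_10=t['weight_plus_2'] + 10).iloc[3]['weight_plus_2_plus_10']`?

81

add column weight_plus_2 = inv['weight'] + 2:
    weight  lead_days   sku warehouse  weight_plus_2
0       16         14  B202        W4             18
1       25          8  E202        W3             27
2       48         20  A101        W3             50
3       16          9  B202        W5             18
4        5         13  A101        W3              7
5        8         20  D202        W1             10
6        7         16  D202        W2              9
7       46         27  B202        W3             48
8       48         20  C202        W5             50
9       19         25  C202        W5             21
10      12          3  C201        W1             14
group by sku: sum(weight_plus_2), min(lead_days):
      weight_plus_2  lead_days
sku                           
A101             57         13
B202             84          9
C201             14          3
C202             71         20
D202             19         16
E202             27          8
add column weight_plus_2_plus_10 = t['weight_plus_2'] + 10:
      weight_plus_2  lead_days  weight_plus_2_plus_10
sku                                                  
A101             57         13                     67
B202             84          9                     94
C201             14          3                     24
C202             71         20                     81
D202             19         16                     29
E202             27          8                     37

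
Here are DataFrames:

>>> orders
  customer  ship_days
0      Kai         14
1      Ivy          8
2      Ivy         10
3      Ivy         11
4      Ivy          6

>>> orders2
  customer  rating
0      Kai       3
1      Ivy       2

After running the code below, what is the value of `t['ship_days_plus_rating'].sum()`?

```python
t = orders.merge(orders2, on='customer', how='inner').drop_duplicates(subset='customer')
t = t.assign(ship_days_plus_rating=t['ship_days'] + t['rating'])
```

merge on 'customer' (how='inner') → 5 rows:
  customer  ship_days  rating
0      Kai         14       3
1      Ivy          8       2
2      Ivy         10       2
3      Ivy         11       2
4      Ivy          6       2
drop duplicate customer (keep=first):
  customer  ship_days  rating
0      Kai         14       3
1      Ivy          8       2
add column ship_days_plus_rating = t['ship_days'] + t['rating']:
  customer  ship_days  rating  ship_days_plus_rating
0      Kai         14       3                     17
1      Ivy          8       2                     10
Taking the sum of column 'ship_days_plus_rating' gives 27.

27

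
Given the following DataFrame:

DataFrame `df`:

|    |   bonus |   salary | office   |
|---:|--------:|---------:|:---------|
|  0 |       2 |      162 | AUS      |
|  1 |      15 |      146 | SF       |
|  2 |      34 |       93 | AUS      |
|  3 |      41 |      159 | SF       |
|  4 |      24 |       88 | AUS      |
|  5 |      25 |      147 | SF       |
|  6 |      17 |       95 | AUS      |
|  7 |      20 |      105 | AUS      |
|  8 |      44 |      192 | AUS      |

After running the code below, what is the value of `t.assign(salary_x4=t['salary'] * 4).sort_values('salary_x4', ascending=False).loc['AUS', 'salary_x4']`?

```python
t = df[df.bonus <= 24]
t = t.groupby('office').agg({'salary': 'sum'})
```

filter rows where bonus <= 24:
   bonus  salary office
0      2     162    AUS
1     15     146     SF
4     24      88    AUS
6     17      95    AUS
7     20     105    AUS
group by office, sum of salary:
        salary
office        
AUS        450
SF         146
add column salary_x4 = t['salary'] * 4:
        salary  salary_x4
office                   
AUS        450       1800
SF         146        584
sort by salary_x4 descending:
        salary  salary_x4
office                   
AUS        450       1800
SF         146        584
So loc['AUS', 'salary_x4'] = 1800.

1800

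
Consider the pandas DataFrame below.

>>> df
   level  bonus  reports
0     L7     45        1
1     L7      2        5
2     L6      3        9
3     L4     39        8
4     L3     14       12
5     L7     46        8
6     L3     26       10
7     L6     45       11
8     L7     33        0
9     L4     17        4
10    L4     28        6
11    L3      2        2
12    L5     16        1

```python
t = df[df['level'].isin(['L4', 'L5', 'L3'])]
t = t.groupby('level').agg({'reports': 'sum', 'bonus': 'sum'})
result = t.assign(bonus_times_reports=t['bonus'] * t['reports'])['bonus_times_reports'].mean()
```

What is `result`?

filter rows where level in ['L4', 'L5', 'L3']:
   level  bonus  reports
3     L4     39        8
4     L3     14       12
6     L3     26       10
9     L4     17        4
10    L4     28        6
11    L3      2        2
12    L5     16        1
group by level: sum(reports), sum(bonus):
       reports  bonus
level                
L3          24     42
L4          18     84
L5           1     16
add column bonus_times_reports = t['bonus'] * t['reports']:
       reports  bonus  bonus_times_reports
level                                     
L3          24     42                 1008
L4          18     84                 1512
L5           1     16                   16
So mean() = 845.333333333.

845.333333333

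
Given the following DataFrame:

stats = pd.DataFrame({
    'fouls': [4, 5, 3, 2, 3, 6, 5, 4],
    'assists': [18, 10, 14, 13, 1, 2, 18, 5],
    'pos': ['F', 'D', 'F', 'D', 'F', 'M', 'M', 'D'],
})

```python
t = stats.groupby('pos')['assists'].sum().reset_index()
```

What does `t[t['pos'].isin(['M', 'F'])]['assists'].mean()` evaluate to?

group by pos, sum of assists:
pos
D    28
F    33
M    20
Name: assists, dtype: int64
reset_index():
  pos  assists
0   D       28
1   F       33
2   M       20
filter rows where pos in ['M', 'F']:
  pos  assists
1   F       33
2   M       20
mean of column 'assists' → 26.5

26.5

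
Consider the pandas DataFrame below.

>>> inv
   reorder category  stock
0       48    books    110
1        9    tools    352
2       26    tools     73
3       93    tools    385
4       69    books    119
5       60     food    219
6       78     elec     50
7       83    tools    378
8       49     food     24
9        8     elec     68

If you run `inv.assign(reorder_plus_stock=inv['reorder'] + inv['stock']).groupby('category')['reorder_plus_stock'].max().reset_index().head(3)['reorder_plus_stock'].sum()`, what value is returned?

595

add column reorder_plus_stock = inv['reorder'] + inv['stock']:
   reorder category  stock  reorder_plus_stock
0       48    books    110                 158
1        9    tools    352                 361
2       26    tools     73                  99
3       93    tools    385                 478
4       69    books    119                 188
5       60     food    219                 279
6       78     elec     50                 128
7       83    tools    378                 461
8       49     food     24                  73
9        8     elec     68                  76
group by category, max of reorder_plus_stock:
category
books    188
elec     128
food     279
tools    478
Name: reorder_plus_stock, dtype: int64
reset_index():
  category  reorder_plus_stock
0    books                 188
1     elec                 128
2     food                 279
3    tools                 478
take first 3 rows:
  category  reorder_plus_stock
0    books                 188
1     elec                 128
2     food                 279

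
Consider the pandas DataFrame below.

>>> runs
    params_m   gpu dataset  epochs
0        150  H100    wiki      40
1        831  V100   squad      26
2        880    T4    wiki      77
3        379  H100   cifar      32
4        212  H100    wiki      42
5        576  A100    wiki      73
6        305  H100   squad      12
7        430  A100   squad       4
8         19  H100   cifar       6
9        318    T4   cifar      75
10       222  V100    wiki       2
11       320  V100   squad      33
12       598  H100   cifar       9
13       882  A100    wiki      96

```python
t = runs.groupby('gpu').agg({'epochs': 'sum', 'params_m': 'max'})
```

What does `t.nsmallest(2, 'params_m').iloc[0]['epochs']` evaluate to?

141

group by gpu: sum(epochs), max(params_m):
      epochs  params_m
gpu                   
A100     173       882
H100     141       598
T4       152       880
V100      61       831
take 2 rows with smallest params_m:
      epochs  params_m
gpu                   
H100     141       598
V100      61       831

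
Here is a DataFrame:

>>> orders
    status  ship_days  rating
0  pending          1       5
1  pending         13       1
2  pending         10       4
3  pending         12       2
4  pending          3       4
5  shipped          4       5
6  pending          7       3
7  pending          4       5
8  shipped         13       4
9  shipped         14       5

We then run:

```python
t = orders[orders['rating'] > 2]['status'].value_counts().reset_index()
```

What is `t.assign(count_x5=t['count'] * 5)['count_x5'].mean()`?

20.0

filter rows where rating > 2:
    status  ship_days  rating
0  pending          1       5
2  pending         10       4
4  pending          3       4
5  shipped          4       5
6  pending          7       3
7  pending          4       5
8  shipped         13       4
9  shipped         14       5
value_counts of status:
status
pending    5
shipped    3
Name: count, dtype: int64
reset_index():
    status  count
0  pending      5
1  shipped      3
add column count_x5 = t['count'] * 5:
    status  count  count_x5
0  pending      5        25
1  shipped      3        15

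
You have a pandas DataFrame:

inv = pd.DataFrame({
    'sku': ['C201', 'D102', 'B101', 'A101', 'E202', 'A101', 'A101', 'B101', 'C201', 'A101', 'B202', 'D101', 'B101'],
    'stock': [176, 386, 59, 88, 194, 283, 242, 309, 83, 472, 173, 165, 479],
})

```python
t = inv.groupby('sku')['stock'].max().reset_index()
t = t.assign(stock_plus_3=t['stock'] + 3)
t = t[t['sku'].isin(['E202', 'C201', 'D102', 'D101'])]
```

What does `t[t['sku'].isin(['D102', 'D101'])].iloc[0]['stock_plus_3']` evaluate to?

168

group by sku, max of stock:
sku
A101    472
B101    479
B202    173
C201    176
D101    165
D102    386
E202    194
Name: stock, dtype: int64
reset_index():
    sku  stock
0  A101    472
1  B101    479
2  B202    173
3  C201    176
4  D101    165
5  D102    386
6  E202    194
add column stock_plus_3 = t['stock'] + 3:
    sku  stock  stock_plus_3
0  A101    472           475
1  B101    479           482
2  B202    173           176
3  C201    176           179
4  D101    165           168
5  D102    386           389
6  E202    194           197
filter rows where sku in ['E202', 'C201', 'D102', 'D101']:
    sku  stock  stock_plus_3
3  C201    176           179
4  D101    165           168
5  D102    386           389
6  E202    194           197
filter rows where sku in ['D102', 'D101']:
    sku  stock  stock_plus_3
4  D101    165           168
5  D102    386           389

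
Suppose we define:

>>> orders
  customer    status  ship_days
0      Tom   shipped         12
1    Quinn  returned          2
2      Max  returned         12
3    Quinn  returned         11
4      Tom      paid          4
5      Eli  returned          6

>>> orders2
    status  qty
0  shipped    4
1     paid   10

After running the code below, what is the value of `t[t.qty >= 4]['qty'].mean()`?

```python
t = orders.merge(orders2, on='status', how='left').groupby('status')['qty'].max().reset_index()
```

merge on 'status' (how='left') → 6 rows:
  customer    status  ship_days   qty
0      Tom   shipped         12   4.0
1    Quinn  returned          2   NaN
2      Max  returned         12   NaN
3    Quinn  returned         11   NaN
4      Tom      paid          4  10.0
5      Eli  returned          6   NaN
group by status, max of qty:
status
paid        10.0
returned     NaN
shipped      4.0
Name: qty, dtype: float64
reset_index():
     status   qty
0      paid  10.0
1  returned   NaN
2   shipped   4.0
filter rows where qty >= 4:
    status   qty
0     paid  10.0
2  shipped   4.0
mean of column 'qty' → 7.0

7.0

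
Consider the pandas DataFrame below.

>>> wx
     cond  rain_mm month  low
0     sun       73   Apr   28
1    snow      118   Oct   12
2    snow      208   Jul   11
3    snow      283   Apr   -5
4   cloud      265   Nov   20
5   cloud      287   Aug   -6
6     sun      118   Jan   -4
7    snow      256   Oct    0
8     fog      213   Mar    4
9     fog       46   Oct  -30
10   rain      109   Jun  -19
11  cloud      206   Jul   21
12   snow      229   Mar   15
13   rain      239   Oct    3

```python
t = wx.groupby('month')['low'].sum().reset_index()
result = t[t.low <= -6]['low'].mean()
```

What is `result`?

-13.3333333333

group by month, sum of low:
month
Apr    23
Aug    -6
Jan    -4
Jul    32
Jun   -19
Mar    19
Nov    20
Oct   -15
Name: low, dtype: int64
reset_index():
  month  low
0   Apr   23
1   Aug   -6
2   Jan   -4
3   Jul   32
4   Jun  -19
5   Mar   19
6   Nov   20
7   Oct  -15
filter rows where low <= -6:
  month  low
1   Aug   -6
4   Jun  -19
7   Oct  -15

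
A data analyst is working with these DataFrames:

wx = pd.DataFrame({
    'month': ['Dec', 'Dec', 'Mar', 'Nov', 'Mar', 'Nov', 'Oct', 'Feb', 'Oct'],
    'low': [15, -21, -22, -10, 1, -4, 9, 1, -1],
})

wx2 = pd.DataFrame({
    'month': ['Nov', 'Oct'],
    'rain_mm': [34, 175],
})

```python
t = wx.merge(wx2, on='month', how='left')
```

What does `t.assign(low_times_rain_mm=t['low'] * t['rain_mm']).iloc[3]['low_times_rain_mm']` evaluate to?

-340.0

merge on 'month' (how='left') → 9 rows:
  month  low  rain_mm
0   Dec   15      NaN
1   Dec  -21      NaN
2   Mar  -22      NaN
3   Nov  -10     34.0
4   Mar    1      NaN
5   Nov   -4     34.0
6   Oct    9    175.0
7   Feb    1      NaN
8   Oct   -1    175.0
add column low_times_rain_mm = t['low'] * t['rain_mm']:
  month  low  rain_mm  low_times_rain_mm
0   Dec   15      NaN                NaN
1   Dec  -21      NaN                NaN
2   Mar  -22      NaN                NaN
3   Nov  -10     34.0             -340.0
4   Mar    1      NaN                NaN
5   Nov   -4     34.0             -136.0
6   Oct    9    175.0             1575.0
7   Feb    1      NaN                NaN
8   Oct   -1    175.0             -175.0
Finally, value at position 3, column 'low_times_rain_mm' = -340.0.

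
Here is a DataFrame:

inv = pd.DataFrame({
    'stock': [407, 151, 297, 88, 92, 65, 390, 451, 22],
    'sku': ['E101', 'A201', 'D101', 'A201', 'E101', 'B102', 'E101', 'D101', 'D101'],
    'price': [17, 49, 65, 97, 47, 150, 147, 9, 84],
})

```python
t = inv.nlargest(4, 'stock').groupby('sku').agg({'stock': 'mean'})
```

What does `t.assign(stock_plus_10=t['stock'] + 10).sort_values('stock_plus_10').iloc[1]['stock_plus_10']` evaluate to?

408.5

take 4 rows with largest stock:
   stock   sku  price
7    451  D101      9
0    407  E101     17
6    390  E101    147
2    297  D101     65
group by sku, mean of stock:
      stock
sku        
D101  374.0
E101  398.5
add column stock_plus_10 = t['stock'] + 10:
      stock  stock_plus_10
sku                       
D101  374.0          384.0
E101  398.5          408.5
sort by stock_plus_10:
      stock  stock_plus_10
sku                       
D101  374.0          384.0
E101  398.5          408.5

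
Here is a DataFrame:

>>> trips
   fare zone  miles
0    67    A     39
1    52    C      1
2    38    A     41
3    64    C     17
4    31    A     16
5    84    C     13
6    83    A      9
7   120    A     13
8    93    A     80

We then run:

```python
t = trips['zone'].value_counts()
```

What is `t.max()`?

value_counts of zone:
zone
A    6
C    3
Name: count, dtype: int64
Taking the max of the resulting series gives 6.

6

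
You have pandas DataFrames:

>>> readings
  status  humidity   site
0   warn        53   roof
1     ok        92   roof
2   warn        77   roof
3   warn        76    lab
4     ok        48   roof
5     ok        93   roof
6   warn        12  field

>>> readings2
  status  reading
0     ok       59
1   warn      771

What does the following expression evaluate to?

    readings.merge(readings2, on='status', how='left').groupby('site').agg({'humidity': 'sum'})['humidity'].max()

merge on 'status' (how='left') → 7 rows:
  status  humidity   site  reading
0   warn        53   roof      771
1     ok        92   roof       59
2   warn        77   roof      771
3   warn        76    lab      771
4     ok        48   roof       59
5     ok        93   roof       59
6   warn        12  field      771
group by site, sum of humidity:
       humidity
site           
field        12
lab          76
roof        363
The max of column 'humidity' is 363.

363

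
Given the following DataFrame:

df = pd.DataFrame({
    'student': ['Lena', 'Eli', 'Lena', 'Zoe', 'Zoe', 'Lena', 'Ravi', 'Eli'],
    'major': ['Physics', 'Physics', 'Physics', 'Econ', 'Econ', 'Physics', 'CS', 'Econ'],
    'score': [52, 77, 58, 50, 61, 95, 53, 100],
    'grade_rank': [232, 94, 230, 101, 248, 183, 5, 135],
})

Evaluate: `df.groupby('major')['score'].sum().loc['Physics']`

group by major, sum of score:
major
CS          53
Econ       211
Physics    282
Name: score, dtype: int64

282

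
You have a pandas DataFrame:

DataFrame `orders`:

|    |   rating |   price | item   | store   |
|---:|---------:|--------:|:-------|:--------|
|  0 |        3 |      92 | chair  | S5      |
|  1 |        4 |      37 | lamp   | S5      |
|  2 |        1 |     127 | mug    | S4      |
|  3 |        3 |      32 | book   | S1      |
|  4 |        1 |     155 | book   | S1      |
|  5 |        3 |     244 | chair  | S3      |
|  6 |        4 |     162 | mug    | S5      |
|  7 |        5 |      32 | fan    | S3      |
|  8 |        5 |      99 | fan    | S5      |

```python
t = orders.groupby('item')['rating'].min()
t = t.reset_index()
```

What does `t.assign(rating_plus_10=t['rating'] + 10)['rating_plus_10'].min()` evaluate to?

group by item, min of rating:
item
book     1
chair    3
fan      5
lamp     4
mug      1
Name: rating, dtype: int64
reset_index():
    item  rating
0   book       1
1  chair       3
2    fan       5
3   lamp       4
4    mug       1
add column rating_plus_10 = t['rating'] + 10:
    item  rating  rating_plus_10
0   book       1              11
1  chair       3              13
2    fan       5              15
3   lamp       4              14
4    mug       1              11
Hence 11.

11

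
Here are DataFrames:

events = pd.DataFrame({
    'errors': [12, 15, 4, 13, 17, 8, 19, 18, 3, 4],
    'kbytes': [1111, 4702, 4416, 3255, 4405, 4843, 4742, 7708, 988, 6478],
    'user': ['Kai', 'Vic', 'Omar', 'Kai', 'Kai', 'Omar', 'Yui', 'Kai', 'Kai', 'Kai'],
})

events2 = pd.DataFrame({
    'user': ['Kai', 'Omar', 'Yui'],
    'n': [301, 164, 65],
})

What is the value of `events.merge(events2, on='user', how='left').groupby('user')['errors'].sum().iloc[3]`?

19

merge on 'user' (how='left') → 10 rows:
   errors  kbytes  user      n
0      12    1111   Kai  301.0
1      15    4702   Vic    NaN
2       4    4416  Omar  164.0
3      13    3255   Kai  301.0
4      17    4405   Kai  301.0
5       8    4843  Omar  164.0
6      19    4742   Yui   65.0
7      18    7708   Kai  301.0
8       3     988   Kai  301.0
9       4    6478   Kai  301.0
group by user, sum of errors:
user
Kai     67
Omar    12
Vic     15
Yui     19
Name: errors, dtype: int64
Taking the value at position 3 gives 19.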